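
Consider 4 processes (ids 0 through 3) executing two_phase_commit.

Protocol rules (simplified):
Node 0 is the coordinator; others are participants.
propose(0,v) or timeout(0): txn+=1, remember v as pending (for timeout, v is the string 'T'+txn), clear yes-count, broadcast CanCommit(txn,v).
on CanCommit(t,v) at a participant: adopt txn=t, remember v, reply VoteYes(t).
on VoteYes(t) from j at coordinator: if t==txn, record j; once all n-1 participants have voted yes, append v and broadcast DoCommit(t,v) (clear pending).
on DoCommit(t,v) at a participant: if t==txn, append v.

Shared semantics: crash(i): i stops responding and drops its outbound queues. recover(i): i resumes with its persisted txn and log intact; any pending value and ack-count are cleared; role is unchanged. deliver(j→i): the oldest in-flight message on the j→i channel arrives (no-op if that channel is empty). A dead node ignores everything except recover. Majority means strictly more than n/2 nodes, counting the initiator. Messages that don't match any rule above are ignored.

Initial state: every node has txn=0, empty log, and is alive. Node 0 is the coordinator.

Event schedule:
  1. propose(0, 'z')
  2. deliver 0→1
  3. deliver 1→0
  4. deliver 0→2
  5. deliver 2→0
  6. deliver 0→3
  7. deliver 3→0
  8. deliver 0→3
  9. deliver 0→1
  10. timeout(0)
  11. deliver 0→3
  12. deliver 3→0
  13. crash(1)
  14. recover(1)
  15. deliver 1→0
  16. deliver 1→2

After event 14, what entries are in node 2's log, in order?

1. propose(0,'z'):  <0:coor t1 ->
2. deliver 0→1:  <1:part t1 ->
3. deliver 1→0:  nop
4. deliver 0→2:  <2:part t1 ->
5. deliver 2→0:  nop
6. deliver 0→3:  <3:part t1 ->
7. deliver 3→0:  <0:coor t1 z>
8. deliver 0→3:  <3:part t1 z>
9. deliver 0→1:  <1:part t1 z>
10. timeout(0):  <0:coor t2 z>
11. deliver 0→3:  <3:part t2 z>
12. deliver 3→0:  nop
13. crash(1):  <1:✗part t1 z>
14. recover(1):  <1:part t1 z>

empty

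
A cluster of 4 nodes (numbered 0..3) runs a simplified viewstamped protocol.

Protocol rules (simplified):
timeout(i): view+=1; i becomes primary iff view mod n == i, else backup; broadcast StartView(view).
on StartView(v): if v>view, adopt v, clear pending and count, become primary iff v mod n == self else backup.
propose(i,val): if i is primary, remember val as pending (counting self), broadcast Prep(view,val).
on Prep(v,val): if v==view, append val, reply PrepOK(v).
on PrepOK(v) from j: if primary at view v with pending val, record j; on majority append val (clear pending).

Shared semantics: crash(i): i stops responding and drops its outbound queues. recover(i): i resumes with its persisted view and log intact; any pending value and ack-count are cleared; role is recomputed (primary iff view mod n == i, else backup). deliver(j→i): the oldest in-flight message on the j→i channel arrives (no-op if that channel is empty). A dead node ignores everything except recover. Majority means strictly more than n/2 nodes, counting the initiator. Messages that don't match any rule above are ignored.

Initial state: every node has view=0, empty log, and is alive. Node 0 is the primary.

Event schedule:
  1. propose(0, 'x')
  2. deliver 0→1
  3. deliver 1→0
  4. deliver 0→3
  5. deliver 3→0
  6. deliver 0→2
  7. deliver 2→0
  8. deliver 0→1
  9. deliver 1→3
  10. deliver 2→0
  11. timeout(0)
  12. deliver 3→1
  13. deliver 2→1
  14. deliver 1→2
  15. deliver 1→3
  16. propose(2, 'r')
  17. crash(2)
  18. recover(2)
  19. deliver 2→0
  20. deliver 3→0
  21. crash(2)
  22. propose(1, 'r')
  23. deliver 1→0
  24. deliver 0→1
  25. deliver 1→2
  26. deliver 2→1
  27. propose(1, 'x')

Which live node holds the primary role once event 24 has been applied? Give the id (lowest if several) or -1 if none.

after 1 — propose(0,'x'): ·
after 2 — deliver 0→1: n1:back/v0/[x]
after 3 — deliver 1→0: ·
after 4 — deliver 0→3: n3:back/v0/[x]
after 5 — deliver 3→0: n0:prim/v0/[x]
after 6 — deliver 0→2: n2:back/v0/[x]
after 7 — deliver 2→0: ·
after 8 — deliver 0→1: ·
after 9 — deliver 1→3: ·
after 10 — deliver 2→0: ·
after 11 — timeout(0): n0:back/v1/[x]
after 12 — deliver 3→1: ·
after 13 — deliver 2→1: ·
after 14 — deliver 1→2: ·
after 15 — deliver 1→3: ·
after 16 — propose(2,'r'): ·
after 17 — crash(2): n2:✗back/v0/[x]
after 18 — recover(2): n2:back/v0/[x]
after 19 — deliver 2→0: ·
after 20 — deliver 3→0: ·
after 21 — crash(2): n2:✗back/v0/[x]
after 22 — propose(1,'r'): ·
after 23 — deliver 1→0: ·
after 24 — deliver 0→1: n1:prim/v1/[x]

1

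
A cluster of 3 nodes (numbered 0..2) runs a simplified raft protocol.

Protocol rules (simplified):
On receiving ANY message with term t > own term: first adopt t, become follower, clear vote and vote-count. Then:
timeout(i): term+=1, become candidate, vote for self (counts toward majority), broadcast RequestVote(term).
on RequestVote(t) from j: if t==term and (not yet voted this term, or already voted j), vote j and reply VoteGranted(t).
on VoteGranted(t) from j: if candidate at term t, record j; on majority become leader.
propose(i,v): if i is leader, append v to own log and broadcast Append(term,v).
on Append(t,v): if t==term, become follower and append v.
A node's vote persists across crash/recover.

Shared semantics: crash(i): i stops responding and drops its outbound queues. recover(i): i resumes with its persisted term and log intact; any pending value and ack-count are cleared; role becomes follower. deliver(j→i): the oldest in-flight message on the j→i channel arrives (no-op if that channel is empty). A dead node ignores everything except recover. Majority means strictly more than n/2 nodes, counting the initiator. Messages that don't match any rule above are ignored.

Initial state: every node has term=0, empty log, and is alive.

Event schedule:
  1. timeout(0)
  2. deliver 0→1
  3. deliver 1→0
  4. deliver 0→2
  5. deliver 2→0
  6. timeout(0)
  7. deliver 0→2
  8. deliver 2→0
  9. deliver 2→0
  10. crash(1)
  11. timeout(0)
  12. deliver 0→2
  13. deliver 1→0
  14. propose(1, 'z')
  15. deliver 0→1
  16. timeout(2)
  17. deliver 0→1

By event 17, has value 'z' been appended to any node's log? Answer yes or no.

no

[1] timeout(0) → N0(cand t1 [-])
[2] deliver 0→1 → N1(foll t1 [-])
[3] deliver 1→0 → N0(lead t1 [-])
[4] deliver 0→2 → N2(foll t1 [-])
[5] deliver 2→0 → ∅
[6] timeout(0) → N0(cand t2 [-])
[7] deliver 0→2 → N2(foll t2 [-])
[8] deliver 2→0 → N0(lead t2 [-])
[9] deliver 2→0 → ∅
[10] crash(1) → N1(✗foll t1 [-])
[11] timeout(0) → N0(cand t3 [-])
[12] deliver 0→2 → N2(foll t3 [-])
[13] deliver 1→0 → ∅
[14] propose(1,'z') → ∅
[15] deliver 0→1 → ∅
[16] timeout(2) → N2(cand t4 [-])
[17] deliver 0→1 → ∅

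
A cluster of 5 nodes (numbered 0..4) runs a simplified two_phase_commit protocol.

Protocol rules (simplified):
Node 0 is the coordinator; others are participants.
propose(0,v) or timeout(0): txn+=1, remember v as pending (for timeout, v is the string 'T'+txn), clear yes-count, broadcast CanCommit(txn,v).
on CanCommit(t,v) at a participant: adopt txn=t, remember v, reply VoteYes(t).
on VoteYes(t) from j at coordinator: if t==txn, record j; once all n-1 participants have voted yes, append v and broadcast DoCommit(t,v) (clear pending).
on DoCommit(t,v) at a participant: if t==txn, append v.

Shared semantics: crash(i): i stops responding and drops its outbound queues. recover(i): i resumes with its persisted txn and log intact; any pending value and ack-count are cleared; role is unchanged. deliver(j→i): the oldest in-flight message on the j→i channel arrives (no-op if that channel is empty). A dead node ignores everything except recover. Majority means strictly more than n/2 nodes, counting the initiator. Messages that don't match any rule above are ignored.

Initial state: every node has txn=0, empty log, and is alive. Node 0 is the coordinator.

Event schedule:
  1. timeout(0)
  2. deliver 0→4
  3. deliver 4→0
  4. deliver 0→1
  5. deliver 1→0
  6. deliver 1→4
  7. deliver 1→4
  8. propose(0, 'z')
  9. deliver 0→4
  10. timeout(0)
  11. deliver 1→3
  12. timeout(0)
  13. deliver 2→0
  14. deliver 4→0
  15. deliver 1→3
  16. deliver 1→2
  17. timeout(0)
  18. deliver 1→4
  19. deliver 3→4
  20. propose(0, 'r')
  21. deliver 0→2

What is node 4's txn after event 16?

[1] timeout(0) → N0(coor t1 [-])
[2] deliver 0→4 → N4(part t1 [-])
[3] deliver 4→0 → ∅
[4] deliver 0→1 → N1(part t1 [-])
[5] deliver 1→0 → ∅
[6] deliver 1→4 → ∅
[7] deliver 1→4 → ∅
[8] propose(0,'z') → N0(coor t2 [-])
[9] deliver 0→4 → N4(part t2 [-])
[10] timeout(0) → N0(coor t3 [-])
[11] deliver 1→3 → ∅
[12] timeout(0) → N0(coor t4 [-])
[13] deliver 2→0 → ∅
[14] deliver 4→0 → ∅
[15] deliver 1→3 → ∅
[16] deliver 1→2 → ∅

2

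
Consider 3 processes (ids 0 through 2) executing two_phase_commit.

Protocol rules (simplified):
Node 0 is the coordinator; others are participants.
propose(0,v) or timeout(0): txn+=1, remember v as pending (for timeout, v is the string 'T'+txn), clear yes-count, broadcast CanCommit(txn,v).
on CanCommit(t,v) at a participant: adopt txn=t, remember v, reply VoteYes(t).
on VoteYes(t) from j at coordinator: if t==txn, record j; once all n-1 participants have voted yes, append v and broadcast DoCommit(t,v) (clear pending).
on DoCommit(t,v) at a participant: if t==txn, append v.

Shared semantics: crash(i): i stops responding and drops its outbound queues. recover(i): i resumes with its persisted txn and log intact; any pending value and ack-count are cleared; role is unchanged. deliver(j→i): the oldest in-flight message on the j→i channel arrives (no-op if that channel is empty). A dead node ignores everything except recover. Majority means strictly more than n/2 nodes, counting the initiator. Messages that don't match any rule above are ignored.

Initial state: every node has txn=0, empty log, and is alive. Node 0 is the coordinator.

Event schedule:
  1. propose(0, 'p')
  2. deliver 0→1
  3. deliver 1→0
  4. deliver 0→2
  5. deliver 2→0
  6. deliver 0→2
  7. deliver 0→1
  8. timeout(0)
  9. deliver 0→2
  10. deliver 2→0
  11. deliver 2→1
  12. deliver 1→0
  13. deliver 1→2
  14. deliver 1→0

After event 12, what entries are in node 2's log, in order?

p

1. propose(0,'p'):  <0:coor t1 ->
2. deliver 0→1:  <1:part t1 ->
3. deliver 1→0:  nop
4. deliver 0→2:  <2:part t1 ->
5. deliver 2→0:  <0:coor t1 p>
6. deliver 0→2:  <2:part t1 p>
7. deliver 0→1:  <1:part t1 p>
8. timeout(0):  <0:coor t2 p>
9. deliver 0→2:  <2:part t2 p>
10. deliver 2→0:  nop
11. deliver 2→1:  nop
12. deliver 1→0:  nop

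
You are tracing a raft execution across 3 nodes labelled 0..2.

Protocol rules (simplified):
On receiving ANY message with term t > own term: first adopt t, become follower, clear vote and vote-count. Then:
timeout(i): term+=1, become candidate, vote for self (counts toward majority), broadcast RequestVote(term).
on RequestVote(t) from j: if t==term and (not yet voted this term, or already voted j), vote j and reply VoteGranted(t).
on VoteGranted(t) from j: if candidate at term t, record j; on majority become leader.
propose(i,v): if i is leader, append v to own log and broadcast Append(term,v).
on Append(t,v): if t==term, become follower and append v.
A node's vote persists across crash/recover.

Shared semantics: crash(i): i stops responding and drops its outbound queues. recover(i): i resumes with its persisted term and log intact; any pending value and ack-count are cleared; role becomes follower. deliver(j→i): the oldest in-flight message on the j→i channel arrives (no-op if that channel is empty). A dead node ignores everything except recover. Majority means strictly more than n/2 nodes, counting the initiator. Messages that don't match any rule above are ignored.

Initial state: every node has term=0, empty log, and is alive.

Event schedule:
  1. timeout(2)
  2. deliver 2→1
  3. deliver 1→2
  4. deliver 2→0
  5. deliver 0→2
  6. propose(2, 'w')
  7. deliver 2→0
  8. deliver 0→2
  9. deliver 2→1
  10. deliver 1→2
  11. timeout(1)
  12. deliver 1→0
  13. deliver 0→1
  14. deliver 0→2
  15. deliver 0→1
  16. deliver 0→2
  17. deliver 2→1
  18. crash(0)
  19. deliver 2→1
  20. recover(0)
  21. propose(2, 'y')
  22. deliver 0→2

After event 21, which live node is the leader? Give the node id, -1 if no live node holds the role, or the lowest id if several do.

1

1. timeout(2):  <2:cand t1 ->
2. deliver 2→1:  <1:foll t1 ->
3. deliver 1→2:  <2:lead t1 ->
4. deliver 2→0:  <0:foll t1 ->
5. deliver 0→2:  nop
6. propose(2,'w'):  <2:lead t1 w>
7. deliver 2→0:  <0:foll t1 w>
8. deliver 0→2:  nop
9. deliver 2→1:  <1:foll t1 w>
10. deliver 1→2:  nop
11. timeout(1):  <1:cand t2 w>
12. deliver 1→0:  <0:foll t2 w>
13. deliver 0→1:  <1:lead t2 w>
14. deliver 0→2:  nop
15. deliver 0→1:  nop
16. deliver 0→2:  nop
17. deliver 2→1:  nop
18. crash(0):  <0:✗foll t2 w>
19. deliver 2→1:  nop
20. recover(0):  <0:foll t2 w>
21. propose(2,'y'):  <2:lead t1 w,y>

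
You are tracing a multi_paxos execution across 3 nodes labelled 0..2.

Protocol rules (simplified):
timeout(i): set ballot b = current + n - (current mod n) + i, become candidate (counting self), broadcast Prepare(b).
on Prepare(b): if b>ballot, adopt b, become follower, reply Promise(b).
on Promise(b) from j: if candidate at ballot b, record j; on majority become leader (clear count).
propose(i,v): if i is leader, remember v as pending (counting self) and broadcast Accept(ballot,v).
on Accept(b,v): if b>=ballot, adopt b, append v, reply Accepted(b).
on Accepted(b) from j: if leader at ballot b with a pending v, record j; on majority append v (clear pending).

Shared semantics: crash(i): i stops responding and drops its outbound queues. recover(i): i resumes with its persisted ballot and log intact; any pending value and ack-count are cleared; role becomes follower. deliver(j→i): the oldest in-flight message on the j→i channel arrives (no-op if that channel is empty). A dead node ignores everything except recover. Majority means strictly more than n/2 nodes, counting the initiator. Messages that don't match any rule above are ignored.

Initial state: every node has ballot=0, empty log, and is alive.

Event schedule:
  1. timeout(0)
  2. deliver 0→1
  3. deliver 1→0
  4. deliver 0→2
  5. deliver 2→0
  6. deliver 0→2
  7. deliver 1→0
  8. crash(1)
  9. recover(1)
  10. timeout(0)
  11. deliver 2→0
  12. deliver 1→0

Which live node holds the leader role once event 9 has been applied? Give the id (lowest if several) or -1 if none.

step 1 timeout(0): 0={cand,b=3,log=-}
step 2 deliver 0→1: 1={foll,b=3,log=-}
step 3 deliver 1→0: 0={lead,b=3,log=-}
step 4 deliver 0→2: 2={foll,b=3,log=-}
step 5 deliver 2→0: —
step 6 deliver 0→2: —
step 7 deliver 1→0: —
step 8 crash(1): 1={✗foll,b=3,log=-}
step 9 recover(1): 1={foll,b=3,log=-}

0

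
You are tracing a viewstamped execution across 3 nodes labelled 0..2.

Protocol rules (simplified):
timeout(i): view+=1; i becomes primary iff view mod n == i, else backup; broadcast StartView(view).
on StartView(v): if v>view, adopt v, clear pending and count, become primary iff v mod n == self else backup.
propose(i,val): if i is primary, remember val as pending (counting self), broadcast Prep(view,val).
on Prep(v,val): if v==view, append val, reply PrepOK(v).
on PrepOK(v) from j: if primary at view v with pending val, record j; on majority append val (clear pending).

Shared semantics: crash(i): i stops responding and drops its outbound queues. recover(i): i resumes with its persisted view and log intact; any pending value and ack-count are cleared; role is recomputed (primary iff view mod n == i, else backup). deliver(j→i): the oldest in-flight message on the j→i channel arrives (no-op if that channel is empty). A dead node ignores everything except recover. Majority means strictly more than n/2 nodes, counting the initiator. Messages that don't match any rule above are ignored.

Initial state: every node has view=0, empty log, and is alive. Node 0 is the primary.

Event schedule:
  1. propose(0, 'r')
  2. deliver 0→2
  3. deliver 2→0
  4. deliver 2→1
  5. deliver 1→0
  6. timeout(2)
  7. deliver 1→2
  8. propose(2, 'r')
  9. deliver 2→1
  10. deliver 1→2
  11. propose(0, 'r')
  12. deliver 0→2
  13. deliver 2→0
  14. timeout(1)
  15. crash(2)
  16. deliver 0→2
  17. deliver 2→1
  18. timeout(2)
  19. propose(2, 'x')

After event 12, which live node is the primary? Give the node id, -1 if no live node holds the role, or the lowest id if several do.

0

step 1 propose(0,'r'): —
step 2 deliver 0→2: 2={back,v=0,log=r}
step 3 deliver 2→0: 0={prim,v=0,log=r}
step 4 deliver 2→1: —
step 5 deliver 1→0: —
step 6 timeout(2): 2={back,v=1,log=r}
step 7 deliver 1→2: —
step 8 propose(2,'r'): —
step 9 deliver 2→1: 1={prim,v=1,log=-}
step 10 deliver 1→2: —
step 11 propose(0,'r'): —
step 12 deliver 0→2: —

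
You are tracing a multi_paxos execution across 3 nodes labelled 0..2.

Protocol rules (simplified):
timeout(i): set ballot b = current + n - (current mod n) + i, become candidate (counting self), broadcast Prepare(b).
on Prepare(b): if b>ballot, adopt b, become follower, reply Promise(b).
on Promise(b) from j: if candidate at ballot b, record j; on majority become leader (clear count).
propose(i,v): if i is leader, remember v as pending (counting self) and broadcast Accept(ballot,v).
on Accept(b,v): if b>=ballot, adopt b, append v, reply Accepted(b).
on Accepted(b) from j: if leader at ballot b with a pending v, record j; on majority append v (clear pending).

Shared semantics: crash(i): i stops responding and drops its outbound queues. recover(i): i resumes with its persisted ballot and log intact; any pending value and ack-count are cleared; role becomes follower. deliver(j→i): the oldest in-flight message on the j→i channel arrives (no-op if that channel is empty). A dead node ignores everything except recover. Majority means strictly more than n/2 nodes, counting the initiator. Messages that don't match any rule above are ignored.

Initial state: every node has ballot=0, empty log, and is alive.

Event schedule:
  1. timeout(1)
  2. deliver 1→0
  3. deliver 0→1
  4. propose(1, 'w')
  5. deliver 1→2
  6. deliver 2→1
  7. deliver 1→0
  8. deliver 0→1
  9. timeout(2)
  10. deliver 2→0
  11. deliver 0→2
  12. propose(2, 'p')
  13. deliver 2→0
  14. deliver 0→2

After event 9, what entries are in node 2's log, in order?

empty

step 1 timeout(1): 1={cand,b=4,log=-}
step 2 deliver 1→0: 0={foll,b=4,log=-}
step 3 deliver 0→1: 1={lead,b=4,log=-}
step 4 propose(1,'w'): —
step 5 deliver 1→2: 2={foll,b=4,log=-}
step 6 deliver 2→1: —
step 7 deliver 1→0: 0={foll,b=4,log=w}
step 8 deliver 0→1: 1={lead,b=4,log=w}
step 9 timeout(2): 2={cand,b=8,log=-}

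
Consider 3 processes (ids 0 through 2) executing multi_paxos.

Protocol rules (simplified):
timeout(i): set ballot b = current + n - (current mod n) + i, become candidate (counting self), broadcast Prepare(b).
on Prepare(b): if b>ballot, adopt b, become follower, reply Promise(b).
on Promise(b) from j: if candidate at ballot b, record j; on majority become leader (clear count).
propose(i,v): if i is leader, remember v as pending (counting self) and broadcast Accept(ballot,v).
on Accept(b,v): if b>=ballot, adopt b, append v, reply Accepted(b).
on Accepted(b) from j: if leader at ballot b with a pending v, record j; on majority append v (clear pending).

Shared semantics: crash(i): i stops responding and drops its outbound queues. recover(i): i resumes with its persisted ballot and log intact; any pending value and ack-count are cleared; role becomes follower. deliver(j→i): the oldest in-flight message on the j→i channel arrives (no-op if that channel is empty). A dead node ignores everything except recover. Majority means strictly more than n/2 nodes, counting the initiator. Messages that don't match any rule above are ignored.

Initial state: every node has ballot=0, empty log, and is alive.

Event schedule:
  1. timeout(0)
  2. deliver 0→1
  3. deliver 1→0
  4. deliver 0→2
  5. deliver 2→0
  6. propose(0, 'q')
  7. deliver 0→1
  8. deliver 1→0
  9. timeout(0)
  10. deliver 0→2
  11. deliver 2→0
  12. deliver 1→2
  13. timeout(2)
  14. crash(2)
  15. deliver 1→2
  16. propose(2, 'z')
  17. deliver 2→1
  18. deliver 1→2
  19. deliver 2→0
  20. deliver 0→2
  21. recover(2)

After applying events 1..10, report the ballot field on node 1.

after 1 — timeout(0): n0:cand/b3/[-]
after 2 — deliver 0→1: n1:foll/b3/[-]
after 3 — deliver 1→0: n0:lead/b3/[-]
after 4 — deliver 0→2: n2:foll/b3/[-]
after 5 — deliver 2→0: ·
after 6 — propose(0,'q'): ·
after 7 — deliver 0→1: n1:foll/b3/[q]
after 8 — deliver 1→0: n0:lead/b3/[q]
after 9 — timeout(0): n0:cand/b6/[q]
after 10 — deliver 0→2: n2:foll/b3/[q]

3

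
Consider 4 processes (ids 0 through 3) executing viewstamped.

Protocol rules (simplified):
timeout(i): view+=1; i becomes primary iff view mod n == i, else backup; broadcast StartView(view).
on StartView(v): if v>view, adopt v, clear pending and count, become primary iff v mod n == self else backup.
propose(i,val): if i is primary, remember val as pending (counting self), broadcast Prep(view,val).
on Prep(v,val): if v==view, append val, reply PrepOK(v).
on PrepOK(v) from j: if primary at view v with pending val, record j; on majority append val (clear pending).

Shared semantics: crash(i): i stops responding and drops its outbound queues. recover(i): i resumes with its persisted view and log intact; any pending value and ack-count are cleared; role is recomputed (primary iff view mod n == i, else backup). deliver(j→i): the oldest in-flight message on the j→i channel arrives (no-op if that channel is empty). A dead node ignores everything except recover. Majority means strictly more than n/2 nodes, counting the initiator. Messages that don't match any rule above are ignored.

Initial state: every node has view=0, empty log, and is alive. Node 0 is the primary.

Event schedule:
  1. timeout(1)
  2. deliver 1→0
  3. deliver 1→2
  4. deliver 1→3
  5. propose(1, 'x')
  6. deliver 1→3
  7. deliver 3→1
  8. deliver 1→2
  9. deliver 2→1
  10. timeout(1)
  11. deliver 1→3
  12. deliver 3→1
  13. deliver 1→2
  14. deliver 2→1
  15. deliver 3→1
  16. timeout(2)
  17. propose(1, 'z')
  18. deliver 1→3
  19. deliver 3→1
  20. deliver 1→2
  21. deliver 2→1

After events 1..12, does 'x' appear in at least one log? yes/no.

yes

[1] timeout(1) → N1(prim v1 [-])
[2] deliver 1→0 → N0(back v1 [-])
[3] deliver 1→2 → N2(back v1 [-])
[4] deliver 1→3 → N3(back v1 [-])
[5] propose(1,'x') → ∅
[6] deliver 1→3 → N3(back v1 [x])
[7] deliver 3→1 → ∅
[8] deliver 1→2 → N2(back v1 [x])
[9] deliver 2→1 → N1(prim v1 [x])
[10] timeout(1) → N1(back v2 [x])
[11] deliver 1→3 → N3(back v2 [x])
[12] deliver 3→1 → ∅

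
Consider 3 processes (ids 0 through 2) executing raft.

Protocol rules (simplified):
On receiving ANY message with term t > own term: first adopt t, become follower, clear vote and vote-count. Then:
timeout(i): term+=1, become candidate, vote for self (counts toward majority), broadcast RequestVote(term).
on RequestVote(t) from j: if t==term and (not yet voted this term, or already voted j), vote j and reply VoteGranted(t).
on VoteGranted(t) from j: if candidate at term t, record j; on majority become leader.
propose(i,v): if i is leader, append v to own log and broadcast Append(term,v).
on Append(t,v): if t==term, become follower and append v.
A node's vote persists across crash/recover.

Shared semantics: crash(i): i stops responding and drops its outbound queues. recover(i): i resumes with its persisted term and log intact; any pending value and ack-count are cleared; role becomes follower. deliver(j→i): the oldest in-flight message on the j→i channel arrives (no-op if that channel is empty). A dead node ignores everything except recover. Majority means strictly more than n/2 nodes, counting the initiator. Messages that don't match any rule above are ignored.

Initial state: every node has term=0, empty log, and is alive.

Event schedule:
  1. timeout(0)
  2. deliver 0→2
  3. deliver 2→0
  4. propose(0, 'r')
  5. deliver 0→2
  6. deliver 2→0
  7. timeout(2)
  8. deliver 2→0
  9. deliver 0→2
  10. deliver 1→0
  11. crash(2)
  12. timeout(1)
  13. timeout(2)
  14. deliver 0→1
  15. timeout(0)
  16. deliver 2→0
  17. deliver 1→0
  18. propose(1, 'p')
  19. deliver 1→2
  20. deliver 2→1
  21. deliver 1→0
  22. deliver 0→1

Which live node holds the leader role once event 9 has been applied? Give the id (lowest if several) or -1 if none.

1. timeout(0):  <0:cand t1 ->
2. deliver 0→2:  <2:foll t1 ->
3. deliver 2→0:  <0:lead t1 ->
4. propose(0,'r'):  <0:lead t1 r>
5. deliver 0→2:  <2:foll t1 r>
6. deliver 2→0:  nop
7. timeout(2):  <2:cand t2 r>
8. deliver 2→0:  <0:foll t2 r>
9. deliver 0→2:  <2:lead t2 r>

2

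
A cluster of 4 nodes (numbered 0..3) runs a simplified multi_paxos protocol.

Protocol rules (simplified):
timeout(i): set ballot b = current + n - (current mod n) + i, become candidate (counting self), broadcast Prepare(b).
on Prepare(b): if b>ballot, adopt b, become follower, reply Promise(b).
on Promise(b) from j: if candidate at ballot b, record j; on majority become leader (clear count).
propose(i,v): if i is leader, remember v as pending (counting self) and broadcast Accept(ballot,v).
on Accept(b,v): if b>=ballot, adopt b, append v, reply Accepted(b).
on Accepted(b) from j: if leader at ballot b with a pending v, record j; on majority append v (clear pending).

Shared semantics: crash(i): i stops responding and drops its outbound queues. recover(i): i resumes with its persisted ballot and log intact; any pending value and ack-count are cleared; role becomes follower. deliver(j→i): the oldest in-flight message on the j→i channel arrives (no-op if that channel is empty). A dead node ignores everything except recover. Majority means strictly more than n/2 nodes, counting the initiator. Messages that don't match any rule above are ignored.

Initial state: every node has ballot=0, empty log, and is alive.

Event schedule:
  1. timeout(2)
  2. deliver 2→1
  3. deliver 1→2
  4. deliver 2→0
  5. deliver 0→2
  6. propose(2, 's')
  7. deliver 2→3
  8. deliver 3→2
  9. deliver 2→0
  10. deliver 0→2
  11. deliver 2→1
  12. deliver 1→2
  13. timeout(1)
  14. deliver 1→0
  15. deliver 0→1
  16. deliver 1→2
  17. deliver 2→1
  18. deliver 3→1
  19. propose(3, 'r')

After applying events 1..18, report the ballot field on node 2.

9

after 1 — timeout(2): n2:cand/b6/[-]
after 2 — deliver 2→1: n1:foll/b6/[-]
after 3 — deliver 1→2: ·
after 4 — deliver 2→0: n0:foll/b6/[-]
after 5 — deliver 0→2: n2:lead/b6/[-]
after 6 — propose(2,'s'): ·
after 7 — deliver 2→3: n3:foll/b6/[-]
after 8 — deliver 3→2: ·
after 9 — deliver 2→0: n0:foll/b6/[s]
after 10 — deliver 0→2: ·
after 11 — deliver 2→1: n1:foll/b6/[s]
after 12 — deliver 1→2: n2:lead/b6/[s]
after 13 — timeout(1): n1:cand/b9/[s]
after 14 — deliver 1→0: n0:foll/b9/[s]
after 15 — deliver 0→1: ·
after 16 — deliver 1→2: n2:foll/b9/[s]
after 17 — deliver 2→1: n1:lead/b9/[s]
after 18 — deliver 3→1: ·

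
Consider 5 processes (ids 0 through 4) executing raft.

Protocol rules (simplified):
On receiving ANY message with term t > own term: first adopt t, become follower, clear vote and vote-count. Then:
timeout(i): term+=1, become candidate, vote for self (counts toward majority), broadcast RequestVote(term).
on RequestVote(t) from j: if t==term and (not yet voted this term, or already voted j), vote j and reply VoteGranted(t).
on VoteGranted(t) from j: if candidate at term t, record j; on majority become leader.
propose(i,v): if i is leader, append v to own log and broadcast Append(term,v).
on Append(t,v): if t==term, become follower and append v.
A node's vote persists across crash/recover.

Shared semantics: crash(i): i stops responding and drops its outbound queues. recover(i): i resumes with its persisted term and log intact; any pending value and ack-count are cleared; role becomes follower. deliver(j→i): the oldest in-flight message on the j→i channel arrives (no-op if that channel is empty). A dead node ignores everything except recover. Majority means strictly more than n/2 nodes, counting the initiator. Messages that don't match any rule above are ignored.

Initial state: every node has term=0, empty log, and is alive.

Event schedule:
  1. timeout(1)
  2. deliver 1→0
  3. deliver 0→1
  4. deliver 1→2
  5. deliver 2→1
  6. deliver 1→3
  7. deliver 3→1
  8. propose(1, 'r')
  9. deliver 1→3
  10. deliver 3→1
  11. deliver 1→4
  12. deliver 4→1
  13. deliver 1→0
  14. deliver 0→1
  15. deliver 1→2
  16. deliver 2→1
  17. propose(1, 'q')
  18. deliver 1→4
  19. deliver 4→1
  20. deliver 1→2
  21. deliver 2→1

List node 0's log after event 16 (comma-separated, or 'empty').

[1] timeout(1) → N1(cand t1 [-])
[2] deliver 1→0 → N0(foll t1 [-])
[3] deliver 0→1 → ∅
[4] deliver 1→2 → N2(foll t1 [-])
[5] deliver 2→1 → N1(lead t1 [-])
[6] deliver 1→3 → N3(foll t1 [-])
[7] deliver 3→1 → ∅
[8] propose(1,'r') → N1(lead t1 [r])
[9] deliver 1→3 → N3(foll t1 [r])
[10] deliver 3→1 → ∅
[11] deliver 1→4 → N4(foll t1 [-])
[12] deliver 4→1 → ∅
[13] deliver 1→0 → N0(foll t1 [r])
[14] deliver 0→1 → ∅
[15] deliver 1→2 → N2(foll t1 [r])
[16] deliver 2→1 → ∅

r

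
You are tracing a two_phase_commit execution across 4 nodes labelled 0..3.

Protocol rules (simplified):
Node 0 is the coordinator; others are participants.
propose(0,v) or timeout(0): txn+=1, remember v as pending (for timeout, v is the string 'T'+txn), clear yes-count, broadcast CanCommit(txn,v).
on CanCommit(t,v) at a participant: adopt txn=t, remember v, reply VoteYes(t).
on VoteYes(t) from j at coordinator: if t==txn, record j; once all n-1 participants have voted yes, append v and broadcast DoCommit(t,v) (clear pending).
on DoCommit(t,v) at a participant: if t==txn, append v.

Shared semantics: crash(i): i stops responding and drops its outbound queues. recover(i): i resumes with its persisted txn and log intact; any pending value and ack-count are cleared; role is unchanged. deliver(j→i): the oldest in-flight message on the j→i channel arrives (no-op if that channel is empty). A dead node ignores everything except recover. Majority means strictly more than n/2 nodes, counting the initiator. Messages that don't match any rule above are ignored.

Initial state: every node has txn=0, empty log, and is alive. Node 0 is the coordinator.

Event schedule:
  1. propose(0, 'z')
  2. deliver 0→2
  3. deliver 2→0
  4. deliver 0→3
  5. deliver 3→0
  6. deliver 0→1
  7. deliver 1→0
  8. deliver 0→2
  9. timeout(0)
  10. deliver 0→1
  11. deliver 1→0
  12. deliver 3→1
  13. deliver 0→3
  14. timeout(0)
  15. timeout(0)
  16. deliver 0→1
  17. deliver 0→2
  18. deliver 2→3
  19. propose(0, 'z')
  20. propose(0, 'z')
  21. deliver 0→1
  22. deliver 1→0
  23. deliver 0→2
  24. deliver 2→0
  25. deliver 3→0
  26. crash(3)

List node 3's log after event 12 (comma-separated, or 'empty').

empty

e1 propose(0,'z'): 0[coor,t=1,-]
e2 deliver 0→2: 2[part,t=1,-]
e3 deliver 2→0: ·
e4 deliver 0→3: 3[part,t=1,-]
e5 deliver 3→0: ·
e6 deliver 0→1: 1[part,t=1,-]
e7 deliver 1→0: 0[coor,t=1,z]
e8 deliver 0→2: 2[part,t=1,z]
e9 timeout(0): 0[coor,t=2,z]
e10 deliver 0→1: 1[part,t=1,z]
e11 deliver 1→0: ·
e12 deliver 3→1: ·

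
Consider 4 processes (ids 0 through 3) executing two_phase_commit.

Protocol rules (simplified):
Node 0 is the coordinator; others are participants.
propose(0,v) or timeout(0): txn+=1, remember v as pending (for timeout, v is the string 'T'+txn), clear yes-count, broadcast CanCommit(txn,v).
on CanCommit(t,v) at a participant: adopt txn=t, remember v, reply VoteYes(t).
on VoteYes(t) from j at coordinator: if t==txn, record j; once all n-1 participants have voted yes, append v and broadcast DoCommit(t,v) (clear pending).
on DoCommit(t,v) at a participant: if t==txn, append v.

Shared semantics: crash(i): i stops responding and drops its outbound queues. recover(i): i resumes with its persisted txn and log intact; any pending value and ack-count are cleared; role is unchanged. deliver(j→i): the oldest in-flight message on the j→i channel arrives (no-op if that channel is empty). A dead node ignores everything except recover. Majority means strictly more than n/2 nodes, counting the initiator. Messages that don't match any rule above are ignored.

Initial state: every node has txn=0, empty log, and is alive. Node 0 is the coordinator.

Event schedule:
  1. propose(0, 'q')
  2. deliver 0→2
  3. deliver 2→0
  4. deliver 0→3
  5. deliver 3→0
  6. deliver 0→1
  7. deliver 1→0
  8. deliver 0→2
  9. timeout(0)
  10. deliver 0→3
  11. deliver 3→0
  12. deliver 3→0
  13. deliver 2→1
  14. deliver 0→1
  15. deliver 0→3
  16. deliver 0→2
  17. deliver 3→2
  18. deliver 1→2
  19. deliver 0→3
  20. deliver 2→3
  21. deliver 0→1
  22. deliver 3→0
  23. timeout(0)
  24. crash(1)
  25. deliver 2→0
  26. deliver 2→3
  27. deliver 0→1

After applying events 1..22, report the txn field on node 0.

step 1 propose(0,'q'): 0={coor,t=1,log=-}
step 2 deliver 0→2: 2={part,t=1,log=-}
step 3 deliver 2→0: —
step 4 deliver 0→3: 3={part,t=1,log=-}
step 5 deliver 3→0: —
step 6 deliver 0→1: 1={part,t=1,log=-}
step 7 deliver 1→0: 0={coor,t=1,log=q}
step 8 deliver 0→2: 2={part,t=1,log=q}
step 9 timeout(0): 0={coor,t=2,log=q}
step 10 deliver 0→3: 3={part,t=1,log=q}
step 11 deliver 3→0: —
step 12 deliver 3→0: —
step 13 deliver 2→1: —
step 14 deliver 0→1: 1={part,t=1,log=q}
step 15 deliver 0→3: 3={part,t=2,log=q}
step 16 deliver 0→2: 2={part,t=2,log=q}
step 17 deliver 3→2: —
step 18 deliver 1→2: —
step 19 deliver 0→3: —
step 20 deliver 2→3: —
step 21 deliver 0→1: 1={part,t=2,log=q}
step 22 deliver 3→0: —

2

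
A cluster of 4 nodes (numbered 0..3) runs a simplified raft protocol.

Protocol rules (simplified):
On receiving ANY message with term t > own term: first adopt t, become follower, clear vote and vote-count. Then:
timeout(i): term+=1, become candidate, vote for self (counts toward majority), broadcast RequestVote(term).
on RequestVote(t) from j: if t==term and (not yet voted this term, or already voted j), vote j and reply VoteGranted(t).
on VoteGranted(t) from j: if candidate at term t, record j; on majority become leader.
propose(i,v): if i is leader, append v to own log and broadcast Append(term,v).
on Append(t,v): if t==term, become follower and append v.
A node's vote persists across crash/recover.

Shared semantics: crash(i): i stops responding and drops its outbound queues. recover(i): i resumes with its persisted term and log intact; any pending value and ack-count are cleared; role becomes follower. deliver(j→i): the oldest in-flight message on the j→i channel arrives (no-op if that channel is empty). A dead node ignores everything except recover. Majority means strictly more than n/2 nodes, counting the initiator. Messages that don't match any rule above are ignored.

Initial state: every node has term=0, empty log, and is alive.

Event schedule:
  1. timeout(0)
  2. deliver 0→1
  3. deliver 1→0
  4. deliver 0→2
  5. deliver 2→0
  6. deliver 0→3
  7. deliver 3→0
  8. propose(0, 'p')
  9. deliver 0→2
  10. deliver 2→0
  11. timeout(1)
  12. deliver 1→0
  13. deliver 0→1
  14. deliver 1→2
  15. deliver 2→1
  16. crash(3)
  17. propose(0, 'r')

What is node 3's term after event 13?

1

e1 timeout(0): 0[cand,t=1,-]
e2 deliver 0→1: 1[foll,t=1,-]
e3 deliver 1→0: ·
e4 deliver 0→2: 2[foll,t=1,-]
e5 deliver 2→0: 0[lead,t=1,-]
e6 deliver 0→3: 3[foll,t=1,-]
e7 deliver 3→0: ·
e8 propose(0,'p'): 0[lead,t=1,p]
e9 deliver 0→2: 2[foll,t=1,p]
e10 deliver 2→0: ·
e11 timeout(1): 1[cand,t=2,-]
e12 deliver 1→0: 0[foll,t=2,p]
e13 deliver 0→1: ·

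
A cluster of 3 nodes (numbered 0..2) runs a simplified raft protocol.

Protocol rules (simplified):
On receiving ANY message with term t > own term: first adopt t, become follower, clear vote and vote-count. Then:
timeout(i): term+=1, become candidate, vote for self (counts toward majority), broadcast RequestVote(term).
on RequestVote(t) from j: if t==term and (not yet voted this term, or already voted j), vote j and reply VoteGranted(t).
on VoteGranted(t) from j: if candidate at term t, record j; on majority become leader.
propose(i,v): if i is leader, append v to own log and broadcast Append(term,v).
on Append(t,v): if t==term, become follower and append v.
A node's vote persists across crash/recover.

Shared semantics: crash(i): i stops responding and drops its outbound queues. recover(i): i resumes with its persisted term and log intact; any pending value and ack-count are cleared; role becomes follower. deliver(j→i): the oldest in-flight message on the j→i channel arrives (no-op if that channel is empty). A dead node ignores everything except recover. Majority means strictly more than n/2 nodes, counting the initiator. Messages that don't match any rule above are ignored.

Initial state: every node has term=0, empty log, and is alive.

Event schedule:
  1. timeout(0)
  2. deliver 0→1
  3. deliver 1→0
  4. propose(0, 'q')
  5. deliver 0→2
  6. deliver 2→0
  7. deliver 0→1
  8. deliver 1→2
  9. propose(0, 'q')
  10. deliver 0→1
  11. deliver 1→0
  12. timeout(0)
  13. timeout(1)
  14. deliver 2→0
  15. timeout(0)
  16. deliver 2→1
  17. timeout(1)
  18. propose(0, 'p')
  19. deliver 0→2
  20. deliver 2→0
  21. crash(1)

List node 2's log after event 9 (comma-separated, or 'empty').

empty

1. timeout(0):  <0:cand t1 ->
2. deliver 0→1:  <1:foll t1 ->
3. deliver 1→0:  <0:lead t1 ->
4. propose(0,'q'):  <0:lead t1 q>
5. deliver 0→2:  <2:foll t1 ->
6. deliver 2→0:  nop
7. deliver 0→1:  <1:foll t1 q>
8. deliver 1→2:  nop
9. propose(0,'q'):  <0:lead t1 q,q>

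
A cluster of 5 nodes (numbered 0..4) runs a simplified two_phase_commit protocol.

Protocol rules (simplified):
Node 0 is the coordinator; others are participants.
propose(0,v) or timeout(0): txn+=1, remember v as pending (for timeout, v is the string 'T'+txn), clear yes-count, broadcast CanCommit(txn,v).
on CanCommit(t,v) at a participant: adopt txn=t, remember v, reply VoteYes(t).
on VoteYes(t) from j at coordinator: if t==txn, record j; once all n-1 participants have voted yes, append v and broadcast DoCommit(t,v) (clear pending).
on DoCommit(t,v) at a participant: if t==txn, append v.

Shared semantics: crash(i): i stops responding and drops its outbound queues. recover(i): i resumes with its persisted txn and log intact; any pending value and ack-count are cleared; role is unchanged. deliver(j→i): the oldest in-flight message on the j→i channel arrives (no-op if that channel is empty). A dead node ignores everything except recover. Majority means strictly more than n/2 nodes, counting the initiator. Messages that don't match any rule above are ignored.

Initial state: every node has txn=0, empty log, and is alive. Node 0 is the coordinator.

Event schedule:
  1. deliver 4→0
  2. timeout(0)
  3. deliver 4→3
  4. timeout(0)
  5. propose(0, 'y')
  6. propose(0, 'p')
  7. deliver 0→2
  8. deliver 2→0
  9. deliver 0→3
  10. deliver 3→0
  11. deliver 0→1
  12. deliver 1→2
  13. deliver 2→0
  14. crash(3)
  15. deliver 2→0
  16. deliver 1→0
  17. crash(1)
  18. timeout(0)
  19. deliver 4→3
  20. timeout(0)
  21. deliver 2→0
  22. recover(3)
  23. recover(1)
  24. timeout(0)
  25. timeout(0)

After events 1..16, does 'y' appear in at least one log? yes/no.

e1 deliver 4→0: ·
e2 timeout(0): 0[coor,t=1,-]
e3 deliver 4→3: ·
e4 timeout(0): 0[coor,t=2,-]
e5 propose(0,'y'): 0[coor,t=3,-]
e6 propose(0,'p'): 0[coor,t=4,-]
e7 deliver 0→2: 2[part,t=1,-]
e8 deliver 2→0: ·
e9 deliver 0→3: 3[part,t=1,-]
e10 deliver 3→0: ·
e11 deliver 0→1: 1[part,t=1,-]
e12 deliver 1→2: ·
e13 deliver 2→0: ·
e14 crash(3): 3[✗part,t=1,-]
e15 deliver 2→0: ·
e16 deliver 1→0: ·

no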